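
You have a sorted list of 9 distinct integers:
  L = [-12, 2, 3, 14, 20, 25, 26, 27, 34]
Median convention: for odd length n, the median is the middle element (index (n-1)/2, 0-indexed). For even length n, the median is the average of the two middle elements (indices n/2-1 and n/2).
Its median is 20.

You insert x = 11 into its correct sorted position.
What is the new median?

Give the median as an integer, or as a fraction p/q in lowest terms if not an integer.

Old list (sorted, length 9): [-12, 2, 3, 14, 20, 25, 26, 27, 34]
Old median = 20
Insert x = 11
Old length odd (9). Middle was index 4 = 20.
New length even (10). New median = avg of two middle elements.
x = 11: 3 elements are < x, 6 elements are > x.
New sorted list: [-12, 2, 3, 11, 14, 20, 25, 26, 27, 34]
New median = 17

Answer: 17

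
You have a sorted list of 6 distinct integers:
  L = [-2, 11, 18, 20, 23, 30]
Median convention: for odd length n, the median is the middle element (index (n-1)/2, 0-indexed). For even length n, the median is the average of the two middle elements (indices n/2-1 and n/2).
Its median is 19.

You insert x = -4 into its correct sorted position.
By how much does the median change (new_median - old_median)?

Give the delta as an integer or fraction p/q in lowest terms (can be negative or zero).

Answer: -1

Derivation:
Old median = 19
After inserting x = -4: new sorted = [-4, -2, 11, 18, 20, 23, 30]
New median = 18
Delta = 18 - 19 = -1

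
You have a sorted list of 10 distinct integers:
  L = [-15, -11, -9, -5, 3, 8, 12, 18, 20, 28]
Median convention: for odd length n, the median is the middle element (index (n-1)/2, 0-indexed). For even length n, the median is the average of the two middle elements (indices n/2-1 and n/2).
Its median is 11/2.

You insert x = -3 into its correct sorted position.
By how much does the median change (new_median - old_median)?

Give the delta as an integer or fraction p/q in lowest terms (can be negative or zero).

Old median = 11/2
After inserting x = -3: new sorted = [-15, -11, -9, -5, -3, 3, 8, 12, 18, 20, 28]
New median = 3
Delta = 3 - 11/2 = -5/2

Answer: -5/2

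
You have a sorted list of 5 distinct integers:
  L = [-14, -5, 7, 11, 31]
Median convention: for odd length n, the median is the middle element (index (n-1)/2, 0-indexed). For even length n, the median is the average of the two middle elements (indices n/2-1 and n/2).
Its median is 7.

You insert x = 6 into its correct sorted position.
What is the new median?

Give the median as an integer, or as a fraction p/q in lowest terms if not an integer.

Answer: 13/2

Derivation:
Old list (sorted, length 5): [-14, -5, 7, 11, 31]
Old median = 7
Insert x = 6
Old length odd (5). Middle was index 2 = 7.
New length even (6). New median = avg of two middle elements.
x = 6: 2 elements are < x, 3 elements are > x.
New sorted list: [-14, -5, 6, 7, 11, 31]
New median = 13/2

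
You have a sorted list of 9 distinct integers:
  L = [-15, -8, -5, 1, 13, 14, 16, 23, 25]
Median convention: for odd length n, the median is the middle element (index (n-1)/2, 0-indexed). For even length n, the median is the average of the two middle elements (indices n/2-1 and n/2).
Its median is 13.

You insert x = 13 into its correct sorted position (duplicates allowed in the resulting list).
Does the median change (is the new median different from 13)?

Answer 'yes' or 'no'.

Answer: no

Derivation:
Old median = 13
Insert x = 13
New median = 13
Changed? no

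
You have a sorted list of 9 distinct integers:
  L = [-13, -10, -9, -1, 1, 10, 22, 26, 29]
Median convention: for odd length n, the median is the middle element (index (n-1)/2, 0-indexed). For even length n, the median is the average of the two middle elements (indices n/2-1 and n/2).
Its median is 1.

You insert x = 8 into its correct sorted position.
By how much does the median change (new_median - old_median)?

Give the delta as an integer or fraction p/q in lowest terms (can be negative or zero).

Old median = 1
After inserting x = 8: new sorted = [-13, -10, -9, -1, 1, 8, 10, 22, 26, 29]
New median = 9/2
Delta = 9/2 - 1 = 7/2

Answer: 7/2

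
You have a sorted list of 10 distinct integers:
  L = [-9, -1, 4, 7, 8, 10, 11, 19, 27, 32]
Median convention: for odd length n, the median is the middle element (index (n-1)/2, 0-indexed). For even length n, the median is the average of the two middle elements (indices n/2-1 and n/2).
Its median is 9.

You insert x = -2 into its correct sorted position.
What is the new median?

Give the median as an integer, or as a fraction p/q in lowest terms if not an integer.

Old list (sorted, length 10): [-9, -1, 4, 7, 8, 10, 11, 19, 27, 32]
Old median = 9
Insert x = -2
Old length even (10). Middle pair: indices 4,5 = 8,10.
New length odd (11). New median = single middle element.
x = -2: 1 elements are < x, 9 elements are > x.
New sorted list: [-9, -2, -1, 4, 7, 8, 10, 11, 19, 27, 32]
New median = 8

Answer: 8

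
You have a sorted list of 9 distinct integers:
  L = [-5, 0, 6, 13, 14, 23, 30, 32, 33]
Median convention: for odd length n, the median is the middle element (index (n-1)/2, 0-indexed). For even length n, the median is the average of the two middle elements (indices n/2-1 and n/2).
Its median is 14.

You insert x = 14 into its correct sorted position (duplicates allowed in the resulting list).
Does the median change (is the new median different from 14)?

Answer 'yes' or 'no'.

Answer: no

Derivation:
Old median = 14
Insert x = 14
New median = 14
Changed? no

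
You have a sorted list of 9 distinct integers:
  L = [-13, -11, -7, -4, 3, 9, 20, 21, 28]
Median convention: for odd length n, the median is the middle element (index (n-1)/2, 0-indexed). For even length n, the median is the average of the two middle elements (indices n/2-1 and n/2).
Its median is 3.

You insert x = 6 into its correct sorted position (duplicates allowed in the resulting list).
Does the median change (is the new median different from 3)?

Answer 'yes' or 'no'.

Old median = 3
Insert x = 6
New median = 9/2
Changed? yes

Answer: yes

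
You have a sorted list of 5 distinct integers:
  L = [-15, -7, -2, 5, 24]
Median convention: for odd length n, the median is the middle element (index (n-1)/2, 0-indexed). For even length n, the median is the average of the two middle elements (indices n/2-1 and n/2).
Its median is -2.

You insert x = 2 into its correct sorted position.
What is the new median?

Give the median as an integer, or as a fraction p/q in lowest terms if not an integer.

Answer: 0

Derivation:
Old list (sorted, length 5): [-15, -7, -2, 5, 24]
Old median = -2
Insert x = 2
Old length odd (5). Middle was index 2 = -2.
New length even (6). New median = avg of two middle elements.
x = 2: 3 elements are < x, 2 elements are > x.
New sorted list: [-15, -7, -2, 2, 5, 24]
New median = 0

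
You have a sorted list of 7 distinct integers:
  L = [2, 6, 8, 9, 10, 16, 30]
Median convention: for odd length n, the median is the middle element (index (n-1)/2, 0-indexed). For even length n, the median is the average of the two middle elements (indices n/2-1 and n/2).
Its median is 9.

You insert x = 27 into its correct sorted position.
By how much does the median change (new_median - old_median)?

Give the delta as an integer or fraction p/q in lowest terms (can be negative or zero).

Old median = 9
After inserting x = 27: new sorted = [2, 6, 8, 9, 10, 16, 27, 30]
New median = 19/2
Delta = 19/2 - 9 = 1/2

Answer: 1/2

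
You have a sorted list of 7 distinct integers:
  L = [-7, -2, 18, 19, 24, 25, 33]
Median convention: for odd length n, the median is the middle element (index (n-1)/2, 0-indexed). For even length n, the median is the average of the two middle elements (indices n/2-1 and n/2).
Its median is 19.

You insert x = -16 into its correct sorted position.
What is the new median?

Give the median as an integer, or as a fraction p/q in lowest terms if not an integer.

Answer: 37/2

Derivation:
Old list (sorted, length 7): [-7, -2, 18, 19, 24, 25, 33]
Old median = 19
Insert x = -16
Old length odd (7). Middle was index 3 = 19.
New length even (8). New median = avg of two middle elements.
x = -16: 0 elements are < x, 7 elements are > x.
New sorted list: [-16, -7, -2, 18, 19, 24, 25, 33]
New median = 37/2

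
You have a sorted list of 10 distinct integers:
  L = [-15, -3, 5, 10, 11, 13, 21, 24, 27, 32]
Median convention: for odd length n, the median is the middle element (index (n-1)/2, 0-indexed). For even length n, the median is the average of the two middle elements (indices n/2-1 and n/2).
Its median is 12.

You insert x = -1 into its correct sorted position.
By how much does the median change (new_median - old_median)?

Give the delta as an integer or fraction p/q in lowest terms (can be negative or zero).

Old median = 12
After inserting x = -1: new sorted = [-15, -3, -1, 5, 10, 11, 13, 21, 24, 27, 32]
New median = 11
Delta = 11 - 12 = -1

Answer: -1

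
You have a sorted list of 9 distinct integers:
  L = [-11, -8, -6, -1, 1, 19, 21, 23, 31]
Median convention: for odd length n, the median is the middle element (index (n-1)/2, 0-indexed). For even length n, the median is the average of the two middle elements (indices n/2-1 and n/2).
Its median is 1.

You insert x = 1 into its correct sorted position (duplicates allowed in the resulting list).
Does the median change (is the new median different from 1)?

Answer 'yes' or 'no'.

Answer: no

Derivation:
Old median = 1
Insert x = 1
New median = 1
Changed? no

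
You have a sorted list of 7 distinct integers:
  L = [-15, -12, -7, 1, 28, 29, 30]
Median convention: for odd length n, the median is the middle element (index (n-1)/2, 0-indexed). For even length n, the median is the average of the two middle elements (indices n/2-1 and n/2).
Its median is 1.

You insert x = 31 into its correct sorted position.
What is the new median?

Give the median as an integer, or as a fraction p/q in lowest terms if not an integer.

Old list (sorted, length 7): [-15, -12, -7, 1, 28, 29, 30]
Old median = 1
Insert x = 31
Old length odd (7). Middle was index 3 = 1.
New length even (8). New median = avg of two middle elements.
x = 31: 7 elements are < x, 0 elements are > x.
New sorted list: [-15, -12, -7, 1, 28, 29, 30, 31]
New median = 29/2

Answer: 29/2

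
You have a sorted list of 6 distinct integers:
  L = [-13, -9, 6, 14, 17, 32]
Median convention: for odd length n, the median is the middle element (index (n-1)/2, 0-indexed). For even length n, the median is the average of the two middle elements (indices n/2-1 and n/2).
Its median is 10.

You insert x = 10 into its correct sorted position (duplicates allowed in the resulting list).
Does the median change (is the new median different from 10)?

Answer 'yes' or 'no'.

Old median = 10
Insert x = 10
New median = 10
Changed? no

Answer: no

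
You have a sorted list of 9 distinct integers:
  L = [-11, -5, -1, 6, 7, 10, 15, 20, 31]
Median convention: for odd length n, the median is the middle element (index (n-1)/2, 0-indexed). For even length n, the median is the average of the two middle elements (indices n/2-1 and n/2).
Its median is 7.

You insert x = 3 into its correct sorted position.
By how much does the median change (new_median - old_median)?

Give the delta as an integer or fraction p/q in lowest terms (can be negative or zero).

Old median = 7
After inserting x = 3: new sorted = [-11, -5, -1, 3, 6, 7, 10, 15, 20, 31]
New median = 13/2
Delta = 13/2 - 7 = -1/2

Answer: -1/2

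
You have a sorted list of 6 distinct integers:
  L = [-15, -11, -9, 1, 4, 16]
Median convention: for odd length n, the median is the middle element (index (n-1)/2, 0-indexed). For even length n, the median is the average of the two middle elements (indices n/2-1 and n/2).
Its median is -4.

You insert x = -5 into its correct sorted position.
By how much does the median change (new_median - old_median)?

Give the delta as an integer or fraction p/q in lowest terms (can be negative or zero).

Old median = -4
After inserting x = -5: new sorted = [-15, -11, -9, -5, 1, 4, 16]
New median = -5
Delta = -5 - -4 = -1

Answer: -1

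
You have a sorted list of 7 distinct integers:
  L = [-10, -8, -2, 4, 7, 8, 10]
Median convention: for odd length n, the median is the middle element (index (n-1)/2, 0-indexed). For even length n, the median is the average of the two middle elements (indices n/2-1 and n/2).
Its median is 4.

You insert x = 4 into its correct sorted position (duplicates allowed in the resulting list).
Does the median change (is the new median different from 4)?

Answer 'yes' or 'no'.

Old median = 4
Insert x = 4
New median = 4
Changed? no

Answer: no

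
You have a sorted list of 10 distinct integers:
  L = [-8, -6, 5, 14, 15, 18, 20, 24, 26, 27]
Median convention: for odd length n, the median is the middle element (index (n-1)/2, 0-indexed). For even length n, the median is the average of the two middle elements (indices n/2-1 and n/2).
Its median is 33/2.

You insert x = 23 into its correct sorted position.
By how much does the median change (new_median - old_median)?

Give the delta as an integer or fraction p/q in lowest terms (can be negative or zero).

Answer: 3/2

Derivation:
Old median = 33/2
After inserting x = 23: new sorted = [-8, -6, 5, 14, 15, 18, 20, 23, 24, 26, 27]
New median = 18
Delta = 18 - 33/2 = 3/2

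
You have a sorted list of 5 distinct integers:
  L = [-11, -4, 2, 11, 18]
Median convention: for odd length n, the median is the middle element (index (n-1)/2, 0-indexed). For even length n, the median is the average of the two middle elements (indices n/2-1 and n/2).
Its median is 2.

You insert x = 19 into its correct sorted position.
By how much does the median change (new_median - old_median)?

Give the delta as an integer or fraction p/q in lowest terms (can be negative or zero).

Old median = 2
After inserting x = 19: new sorted = [-11, -4, 2, 11, 18, 19]
New median = 13/2
Delta = 13/2 - 2 = 9/2

Answer: 9/2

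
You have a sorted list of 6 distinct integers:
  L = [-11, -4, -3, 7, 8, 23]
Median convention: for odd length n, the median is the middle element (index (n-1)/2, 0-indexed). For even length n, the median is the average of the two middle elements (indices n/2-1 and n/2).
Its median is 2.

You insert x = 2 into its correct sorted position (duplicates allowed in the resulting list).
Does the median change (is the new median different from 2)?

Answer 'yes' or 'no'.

Old median = 2
Insert x = 2
New median = 2
Changed? no

Answer: no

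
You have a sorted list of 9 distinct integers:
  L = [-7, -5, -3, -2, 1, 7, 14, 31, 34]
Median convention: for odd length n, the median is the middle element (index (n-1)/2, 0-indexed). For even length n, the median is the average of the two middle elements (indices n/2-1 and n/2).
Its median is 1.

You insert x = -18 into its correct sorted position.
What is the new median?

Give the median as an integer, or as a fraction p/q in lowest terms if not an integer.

Answer: -1/2

Derivation:
Old list (sorted, length 9): [-7, -5, -3, -2, 1, 7, 14, 31, 34]
Old median = 1
Insert x = -18
Old length odd (9). Middle was index 4 = 1.
New length even (10). New median = avg of two middle elements.
x = -18: 0 elements are < x, 9 elements are > x.
New sorted list: [-18, -7, -5, -3, -2, 1, 7, 14, 31, 34]
New median = -1/2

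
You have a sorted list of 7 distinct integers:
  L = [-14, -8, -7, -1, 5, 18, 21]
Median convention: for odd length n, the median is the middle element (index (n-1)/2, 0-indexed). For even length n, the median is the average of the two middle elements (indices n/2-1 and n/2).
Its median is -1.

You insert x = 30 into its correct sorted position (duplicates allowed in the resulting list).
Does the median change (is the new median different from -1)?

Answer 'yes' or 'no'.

Old median = -1
Insert x = 30
New median = 2
Changed? yes

Answer: yes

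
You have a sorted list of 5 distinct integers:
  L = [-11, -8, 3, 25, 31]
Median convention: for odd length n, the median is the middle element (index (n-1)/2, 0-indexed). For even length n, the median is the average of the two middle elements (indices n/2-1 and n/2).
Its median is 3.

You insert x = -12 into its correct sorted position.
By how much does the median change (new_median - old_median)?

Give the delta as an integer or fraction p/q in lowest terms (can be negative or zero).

Answer: -11/2

Derivation:
Old median = 3
After inserting x = -12: new sorted = [-12, -11, -8, 3, 25, 31]
New median = -5/2
Delta = -5/2 - 3 = -11/2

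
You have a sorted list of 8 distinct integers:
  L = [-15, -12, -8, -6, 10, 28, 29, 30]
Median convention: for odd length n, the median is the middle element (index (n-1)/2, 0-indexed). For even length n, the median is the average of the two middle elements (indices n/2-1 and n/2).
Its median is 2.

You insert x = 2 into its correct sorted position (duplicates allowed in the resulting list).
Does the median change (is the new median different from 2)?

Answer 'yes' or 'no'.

Old median = 2
Insert x = 2
New median = 2
Changed? no

Answer: no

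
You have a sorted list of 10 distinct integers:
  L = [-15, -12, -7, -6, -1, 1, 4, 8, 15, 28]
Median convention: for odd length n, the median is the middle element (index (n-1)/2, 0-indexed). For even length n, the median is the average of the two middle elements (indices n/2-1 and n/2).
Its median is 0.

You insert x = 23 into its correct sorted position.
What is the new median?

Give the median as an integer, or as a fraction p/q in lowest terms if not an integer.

Old list (sorted, length 10): [-15, -12, -7, -6, -1, 1, 4, 8, 15, 28]
Old median = 0
Insert x = 23
Old length even (10). Middle pair: indices 4,5 = -1,1.
New length odd (11). New median = single middle element.
x = 23: 9 elements are < x, 1 elements are > x.
New sorted list: [-15, -12, -7, -6, -1, 1, 4, 8, 15, 23, 28]
New median = 1

Answer: 1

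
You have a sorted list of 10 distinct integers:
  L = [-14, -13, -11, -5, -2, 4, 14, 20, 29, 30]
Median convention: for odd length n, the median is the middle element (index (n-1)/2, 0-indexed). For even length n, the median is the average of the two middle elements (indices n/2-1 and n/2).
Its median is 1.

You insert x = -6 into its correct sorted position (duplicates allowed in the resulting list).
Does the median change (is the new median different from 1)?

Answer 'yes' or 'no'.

Answer: yes

Derivation:
Old median = 1
Insert x = -6
New median = -2
Changed? yes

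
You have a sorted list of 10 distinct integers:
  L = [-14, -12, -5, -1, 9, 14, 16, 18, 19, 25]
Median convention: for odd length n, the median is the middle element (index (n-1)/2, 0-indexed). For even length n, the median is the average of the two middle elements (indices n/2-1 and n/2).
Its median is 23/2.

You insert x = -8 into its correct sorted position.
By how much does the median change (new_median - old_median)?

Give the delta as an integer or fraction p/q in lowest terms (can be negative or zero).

Old median = 23/2
After inserting x = -8: new sorted = [-14, -12, -8, -5, -1, 9, 14, 16, 18, 19, 25]
New median = 9
Delta = 9 - 23/2 = -5/2

Answer: -5/2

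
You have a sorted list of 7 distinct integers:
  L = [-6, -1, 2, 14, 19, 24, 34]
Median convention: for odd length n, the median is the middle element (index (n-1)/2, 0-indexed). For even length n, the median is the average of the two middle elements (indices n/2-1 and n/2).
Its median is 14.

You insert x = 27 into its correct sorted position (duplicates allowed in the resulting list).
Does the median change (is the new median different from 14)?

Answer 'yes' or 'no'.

Answer: yes

Derivation:
Old median = 14
Insert x = 27
New median = 33/2
Changed? yes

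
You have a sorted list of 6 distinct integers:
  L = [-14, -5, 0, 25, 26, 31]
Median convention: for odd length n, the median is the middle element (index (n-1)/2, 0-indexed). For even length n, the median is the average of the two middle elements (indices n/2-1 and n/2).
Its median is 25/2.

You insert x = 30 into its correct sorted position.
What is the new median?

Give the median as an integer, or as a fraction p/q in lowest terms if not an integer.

Old list (sorted, length 6): [-14, -5, 0, 25, 26, 31]
Old median = 25/2
Insert x = 30
Old length even (6). Middle pair: indices 2,3 = 0,25.
New length odd (7). New median = single middle element.
x = 30: 5 elements are < x, 1 elements are > x.
New sorted list: [-14, -5, 0, 25, 26, 30, 31]
New median = 25

Answer: 25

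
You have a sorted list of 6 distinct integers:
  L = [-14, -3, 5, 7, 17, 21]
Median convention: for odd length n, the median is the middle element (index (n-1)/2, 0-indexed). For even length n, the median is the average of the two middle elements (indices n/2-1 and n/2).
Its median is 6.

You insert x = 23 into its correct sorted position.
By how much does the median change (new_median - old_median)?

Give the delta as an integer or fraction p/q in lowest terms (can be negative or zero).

Answer: 1

Derivation:
Old median = 6
After inserting x = 23: new sorted = [-14, -3, 5, 7, 17, 21, 23]
New median = 7
Delta = 7 - 6 = 1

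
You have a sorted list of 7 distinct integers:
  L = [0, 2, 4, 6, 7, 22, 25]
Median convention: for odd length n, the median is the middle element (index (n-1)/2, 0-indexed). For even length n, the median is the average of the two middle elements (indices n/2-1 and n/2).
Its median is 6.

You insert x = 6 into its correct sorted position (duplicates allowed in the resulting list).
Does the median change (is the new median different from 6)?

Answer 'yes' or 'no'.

Old median = 6
Insert x = 6
New median = 6
Changed? no

Answer: no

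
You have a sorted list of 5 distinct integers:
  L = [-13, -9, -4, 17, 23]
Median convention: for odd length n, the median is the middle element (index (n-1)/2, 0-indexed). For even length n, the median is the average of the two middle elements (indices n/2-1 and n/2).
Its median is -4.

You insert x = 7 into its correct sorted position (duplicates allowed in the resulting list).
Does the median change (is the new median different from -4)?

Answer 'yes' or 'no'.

Answer: yes

Derivation:
Old median = -4
Insert x = 7
New median = 3/2
Changed? yes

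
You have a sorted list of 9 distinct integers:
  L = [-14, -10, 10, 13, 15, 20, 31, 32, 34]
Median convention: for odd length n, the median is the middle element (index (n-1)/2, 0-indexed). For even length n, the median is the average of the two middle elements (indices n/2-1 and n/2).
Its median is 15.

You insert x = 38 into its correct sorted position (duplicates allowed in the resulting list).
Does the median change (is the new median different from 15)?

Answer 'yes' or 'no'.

Answer: yes

Derivation:
Old median = 15
Insert x = 38
New median = 35/2
Changed? yes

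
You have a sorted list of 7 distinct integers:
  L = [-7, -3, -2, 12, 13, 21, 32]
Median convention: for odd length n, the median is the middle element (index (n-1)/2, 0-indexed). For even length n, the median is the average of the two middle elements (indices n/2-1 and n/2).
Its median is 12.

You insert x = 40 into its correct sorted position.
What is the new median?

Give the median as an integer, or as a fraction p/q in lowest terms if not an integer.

Answer: 25/2

Derivation:
Old list (sorted, length 7): [-7, -3, -2, 12, 13, 21, 32]
Old median = 12
Insert x = 40
Old length odd (7). Middle was index 3 = 12.
New length even (8). New median = avg of two middle elements.
x = 40: 7 elements are < x, 0 elements are > x.
New sorted list: [-7, -3, -2, 12, 13, 21, 32, 40]
New median = 25/2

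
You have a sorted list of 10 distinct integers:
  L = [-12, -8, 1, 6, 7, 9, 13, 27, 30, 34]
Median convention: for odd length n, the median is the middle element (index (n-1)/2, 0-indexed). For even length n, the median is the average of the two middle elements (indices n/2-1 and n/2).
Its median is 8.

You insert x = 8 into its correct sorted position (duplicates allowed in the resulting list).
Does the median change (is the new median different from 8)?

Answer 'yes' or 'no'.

Answer: no

Derivation:
Old median = 8
Insert x = 8
New median = 8
Changed? no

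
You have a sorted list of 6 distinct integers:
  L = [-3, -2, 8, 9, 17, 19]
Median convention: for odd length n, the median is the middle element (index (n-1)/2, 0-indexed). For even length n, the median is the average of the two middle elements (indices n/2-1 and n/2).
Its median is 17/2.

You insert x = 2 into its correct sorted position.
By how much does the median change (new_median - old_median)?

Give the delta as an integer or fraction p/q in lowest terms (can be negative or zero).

Answer: -1/2

Derivation:
Old median = 17/2
After inserting x = 2: new sorted = [-3, -2, 2, 8, 9, 17, 19]
New median = 8
Delta = 8 - 17/2 = -1/2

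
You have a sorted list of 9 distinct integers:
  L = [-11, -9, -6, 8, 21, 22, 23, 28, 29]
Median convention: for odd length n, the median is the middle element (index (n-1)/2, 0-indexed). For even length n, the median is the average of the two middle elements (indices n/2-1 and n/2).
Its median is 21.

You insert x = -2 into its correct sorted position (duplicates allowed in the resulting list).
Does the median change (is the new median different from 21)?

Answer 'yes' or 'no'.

Old median = 21
Insert x = -2
New median = 29/2
Changed? yes

Answer: yes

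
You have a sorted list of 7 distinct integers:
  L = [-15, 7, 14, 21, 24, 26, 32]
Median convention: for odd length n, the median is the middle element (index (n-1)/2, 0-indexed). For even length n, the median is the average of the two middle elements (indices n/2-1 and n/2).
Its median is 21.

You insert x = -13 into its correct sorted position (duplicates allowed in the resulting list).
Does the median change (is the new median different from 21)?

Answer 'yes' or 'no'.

Old median = 21
Insert x = -13
New median = 35/2
Changed? yes

Answer: yes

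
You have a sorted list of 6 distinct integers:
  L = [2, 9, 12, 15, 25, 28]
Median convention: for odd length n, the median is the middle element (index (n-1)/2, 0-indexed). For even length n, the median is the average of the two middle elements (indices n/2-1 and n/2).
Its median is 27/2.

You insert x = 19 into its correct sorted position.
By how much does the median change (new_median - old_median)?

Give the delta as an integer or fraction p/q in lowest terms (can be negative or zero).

Answer: 3/2

Derivation:
Old median = 27/2
After inserting x = 19: new sorted = [2, 9, 12, 15, 19, 25, 28]
New median = 15
Delta = 15 - 27/2 = 3/2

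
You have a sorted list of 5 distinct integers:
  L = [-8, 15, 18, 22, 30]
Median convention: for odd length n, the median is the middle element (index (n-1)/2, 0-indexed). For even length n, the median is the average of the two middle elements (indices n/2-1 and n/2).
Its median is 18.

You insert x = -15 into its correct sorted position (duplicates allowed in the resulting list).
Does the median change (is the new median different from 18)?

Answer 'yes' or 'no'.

Answer: yes

Derivation:
Old median = 18
Insert x = -15
New median = 33/2
Changed? yes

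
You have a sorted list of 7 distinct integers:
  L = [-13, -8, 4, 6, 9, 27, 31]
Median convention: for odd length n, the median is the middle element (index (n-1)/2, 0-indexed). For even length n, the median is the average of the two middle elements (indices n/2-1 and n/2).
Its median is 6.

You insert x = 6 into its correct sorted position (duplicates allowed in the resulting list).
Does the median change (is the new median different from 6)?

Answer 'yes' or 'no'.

Old median = 6
Insert x = 6
New median = 6
Changed? no

Answer: no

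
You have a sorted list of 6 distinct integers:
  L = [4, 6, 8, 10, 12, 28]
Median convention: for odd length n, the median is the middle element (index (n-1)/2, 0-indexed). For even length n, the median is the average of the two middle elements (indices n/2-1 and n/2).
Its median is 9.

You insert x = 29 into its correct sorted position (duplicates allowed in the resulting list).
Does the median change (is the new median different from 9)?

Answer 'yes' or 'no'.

Old median = 9
Insert x = 29
New median = 10
Changed? yes

Answer: yes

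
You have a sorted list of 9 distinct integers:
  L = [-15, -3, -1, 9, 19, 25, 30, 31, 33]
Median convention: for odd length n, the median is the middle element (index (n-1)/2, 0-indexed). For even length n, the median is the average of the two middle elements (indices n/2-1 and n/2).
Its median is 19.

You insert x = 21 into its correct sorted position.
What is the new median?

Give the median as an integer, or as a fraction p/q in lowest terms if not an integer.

Answer: 20

Derivation:
Old list (sorted, length 9): [-15, -3, -1, 9, 19, 25, 30, 31, 33]
Old median = 19
Insert x = 21
Old length odd (9). Middle was index 4 = 19.
New length even (10). New median = avg of two middle elements.
x = 21: 5 elements are < x, 4 elements are > x.
New sorted list: [-15, -3, -1, 9, 19, 21, 25, 30, 31, 33]
New median = 20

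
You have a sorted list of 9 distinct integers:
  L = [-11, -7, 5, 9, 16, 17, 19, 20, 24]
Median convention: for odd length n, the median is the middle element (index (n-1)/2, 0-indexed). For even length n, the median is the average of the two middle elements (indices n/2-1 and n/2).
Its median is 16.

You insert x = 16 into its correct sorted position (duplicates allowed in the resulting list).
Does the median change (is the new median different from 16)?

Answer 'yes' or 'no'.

Old median = 16
Insert x = 16
New median = 16
Changed? no

Answer: no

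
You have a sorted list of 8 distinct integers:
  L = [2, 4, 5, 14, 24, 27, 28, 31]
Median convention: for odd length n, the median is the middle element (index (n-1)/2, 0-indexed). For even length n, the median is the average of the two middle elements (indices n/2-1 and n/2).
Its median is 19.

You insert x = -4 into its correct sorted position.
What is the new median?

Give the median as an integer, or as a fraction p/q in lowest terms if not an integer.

Answer: 14

Derivation:
Old list (sorted, length 8): [2, 4, 5, 14, 24, 27, 28, 31]
Old median = 19
Insert x = -4
Old length even (8). Middle pair: indices 3,4 = 14,24.
New length odd (9). New median = single middle element.
x = -4: 0 elements are < x, 8 elements are > x.
New sorted list: [-4, 2, 4, 5, 14, 24, 27, 28, 31]
New median = 14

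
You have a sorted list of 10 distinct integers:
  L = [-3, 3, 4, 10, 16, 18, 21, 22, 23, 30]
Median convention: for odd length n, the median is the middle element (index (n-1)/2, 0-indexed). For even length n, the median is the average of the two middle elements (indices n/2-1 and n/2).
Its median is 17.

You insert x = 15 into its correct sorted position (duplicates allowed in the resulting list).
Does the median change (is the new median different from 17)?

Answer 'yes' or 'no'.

Old median = 17
Insert x = 15
New median = 16
Changed? yes

Answer: yes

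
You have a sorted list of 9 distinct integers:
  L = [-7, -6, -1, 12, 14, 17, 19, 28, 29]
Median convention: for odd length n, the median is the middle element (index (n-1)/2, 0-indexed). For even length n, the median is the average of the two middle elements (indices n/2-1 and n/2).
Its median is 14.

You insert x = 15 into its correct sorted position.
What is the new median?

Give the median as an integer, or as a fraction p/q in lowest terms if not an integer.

Old list (sorted, length 9): [-7, -6, -1, 12, 14, 17, 19, 28, 29]
Old median = 14
Insert x = 15
Old length odd (9). Middle was index 4 = 14.
New length even (10). New median = avg of two middle elements.
x = 15: 5 elements are < x, 4 elements are > x.
New sorted list: [-7, -6, -1, 12, 14, 15, 17, 19, 28, 29]
New median = 29/2

Answer: 29/2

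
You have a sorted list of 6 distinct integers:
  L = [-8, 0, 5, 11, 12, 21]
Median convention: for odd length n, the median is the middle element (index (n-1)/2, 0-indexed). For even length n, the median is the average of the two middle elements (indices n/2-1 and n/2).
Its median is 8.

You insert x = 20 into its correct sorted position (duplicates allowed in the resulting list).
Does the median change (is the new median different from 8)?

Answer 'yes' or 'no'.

Old median = 8
Insert x = 20
New median = 11
Changed? yes

Answer: yes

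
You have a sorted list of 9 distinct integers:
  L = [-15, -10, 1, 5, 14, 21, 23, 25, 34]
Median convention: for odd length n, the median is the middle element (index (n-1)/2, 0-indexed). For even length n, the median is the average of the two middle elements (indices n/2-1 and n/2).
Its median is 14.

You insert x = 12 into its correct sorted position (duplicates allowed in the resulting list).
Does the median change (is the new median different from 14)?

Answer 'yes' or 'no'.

Old median = 14
Insert x = 12
New median = 13
Changed? yes

Answer: yes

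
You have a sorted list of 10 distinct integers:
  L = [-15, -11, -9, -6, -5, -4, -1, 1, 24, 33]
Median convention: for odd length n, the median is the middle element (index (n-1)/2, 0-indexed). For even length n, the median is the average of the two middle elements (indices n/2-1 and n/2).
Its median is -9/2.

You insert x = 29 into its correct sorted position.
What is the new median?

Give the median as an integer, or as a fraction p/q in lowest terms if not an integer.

Answer: -4

Derivation:
Old list (sorted, length 10): [-15, -11, -9, -6, -5, -4, -1, 1, 24, 33]
Old median = -9/2
Insert x = 29
Old length even (10). Middle pair: indices 4,5 = -5,-4.
New length odd (11). New median = single middle element.
x = 29: 9 elements are < x, 1 elements are > x.
New sorted list: [-15, -11, -9, -6, -5, -4, -1, 1, 24, 29, 33]
New median = -4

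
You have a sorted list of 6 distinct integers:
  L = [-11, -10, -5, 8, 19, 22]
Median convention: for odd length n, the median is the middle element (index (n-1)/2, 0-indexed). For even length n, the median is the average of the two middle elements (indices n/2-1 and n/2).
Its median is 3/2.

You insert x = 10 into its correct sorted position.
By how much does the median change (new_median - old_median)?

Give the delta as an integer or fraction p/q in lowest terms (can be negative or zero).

Answer: 13/2

Derivation:
Old median = 3/2
After inserting x = 10: new sorted = [-11, -10, -5, 8, 10, 19, 22]
New median = 8
Delta = 8 - 3/2 = 13/2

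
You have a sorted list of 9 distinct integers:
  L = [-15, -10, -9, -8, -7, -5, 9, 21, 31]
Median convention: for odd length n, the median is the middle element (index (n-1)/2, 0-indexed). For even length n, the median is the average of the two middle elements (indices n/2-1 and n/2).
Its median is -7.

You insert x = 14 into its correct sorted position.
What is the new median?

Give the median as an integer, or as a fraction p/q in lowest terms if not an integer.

Old list (sorted, length 9): [-15, -10, -9, -8, -7, -5, 9, 21, 31]
Old median = -7
Insert x = 14
Old length odd (9). Middle was index 4 = -7.
New length even (10). New median = avg of two middle elements.
x = 14: 7 elements are < x, 2 elements are > x.
New sorted list: [-15, -10, -9, -8, -7, -5, 9, 14, 21, 31]
New median = -6

Answer: -6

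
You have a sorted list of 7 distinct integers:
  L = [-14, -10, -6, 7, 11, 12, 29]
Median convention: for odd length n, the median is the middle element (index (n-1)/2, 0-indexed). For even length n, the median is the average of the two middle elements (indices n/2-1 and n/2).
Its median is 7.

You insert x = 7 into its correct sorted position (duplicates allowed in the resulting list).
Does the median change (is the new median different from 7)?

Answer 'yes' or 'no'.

Old median = 7
Insert x = 7
New median = 7
Changed? no

Answer: no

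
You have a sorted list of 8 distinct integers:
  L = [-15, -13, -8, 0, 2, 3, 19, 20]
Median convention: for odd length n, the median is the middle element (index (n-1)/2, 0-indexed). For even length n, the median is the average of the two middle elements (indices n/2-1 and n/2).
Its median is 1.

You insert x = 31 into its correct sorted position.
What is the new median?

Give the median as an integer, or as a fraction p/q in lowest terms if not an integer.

Answer: 2

Derivation:
Old list (sorted, length 8): [-15, -13, -8, 0, 2, 3, 19, 20]
Old median = 1
Insert x = 31
Old length even (8). Middle pair: indices 3,4 = 0,2.
New length odd (9). New median = single middle element.
x = 31: 8 elements are < x, 0 elements are > x.
New sorted list: [-15, -13, -8, 0, 2, 3, 19, 20, 31]
New median = 2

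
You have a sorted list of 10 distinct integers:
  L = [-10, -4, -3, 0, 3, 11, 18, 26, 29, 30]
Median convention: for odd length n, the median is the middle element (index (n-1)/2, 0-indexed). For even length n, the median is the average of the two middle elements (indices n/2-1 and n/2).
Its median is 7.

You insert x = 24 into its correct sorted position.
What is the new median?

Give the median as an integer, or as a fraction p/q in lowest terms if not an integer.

Old list (sorted, length 10): [-10, -4, -3, 0, 3, 11, 18, 26, 29, 30]
Old median = 7
Insert x = 24
Old length even (10). Middle pair: indices 4,5 = 3,11.
New length odd (11). New median = single middle element.
x = 24: 7 elements are < x, 3 elements are > x.
New sorted list: [-10, -4, -3, 0, 3, 11, 18, 24, 26, 29, 30]
New median = 11

Answer: 11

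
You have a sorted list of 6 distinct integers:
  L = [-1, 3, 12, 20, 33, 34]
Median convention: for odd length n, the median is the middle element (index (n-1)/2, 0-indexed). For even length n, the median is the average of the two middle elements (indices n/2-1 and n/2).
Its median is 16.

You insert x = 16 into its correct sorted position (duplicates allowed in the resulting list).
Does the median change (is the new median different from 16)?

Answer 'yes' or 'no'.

Old median = 16
Insert x = 16
New median = 16
Changed? no

Answer: no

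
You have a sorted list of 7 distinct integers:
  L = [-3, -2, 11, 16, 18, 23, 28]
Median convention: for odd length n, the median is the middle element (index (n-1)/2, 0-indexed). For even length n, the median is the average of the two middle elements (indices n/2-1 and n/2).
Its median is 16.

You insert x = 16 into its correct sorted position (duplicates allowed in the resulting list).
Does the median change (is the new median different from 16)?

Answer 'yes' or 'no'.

Answer: no

Derivation:
Old median = 16
Insert x = 16
New median = 16
Changed? no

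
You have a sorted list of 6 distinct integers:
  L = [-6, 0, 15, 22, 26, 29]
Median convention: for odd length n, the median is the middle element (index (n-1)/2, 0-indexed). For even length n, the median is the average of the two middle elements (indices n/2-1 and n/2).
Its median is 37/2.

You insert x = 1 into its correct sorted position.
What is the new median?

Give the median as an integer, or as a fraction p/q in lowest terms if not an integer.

Old list (sorted, length 6): [-6, 0, 15, 22, 26, 29]
Old median = 37/2
Insert x = 1
Old length even (6). Middle pair: indices 2,3 = 15,22.
New length odd (7). New median = single middle element.
x = 1: 2 elements are < x, 4 elements are > x.
New sorted list: [-6, 0, 1, 15, 22, 26, 29]
New median = 15

Answer: 15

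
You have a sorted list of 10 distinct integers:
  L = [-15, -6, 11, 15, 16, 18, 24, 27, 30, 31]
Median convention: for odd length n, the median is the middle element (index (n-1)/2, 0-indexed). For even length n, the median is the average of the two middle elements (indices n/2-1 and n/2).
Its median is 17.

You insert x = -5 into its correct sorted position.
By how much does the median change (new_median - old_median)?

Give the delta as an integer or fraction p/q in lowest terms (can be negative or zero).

Answer: -1

Derivation:
Old median = 17
After inserting x = -5: new sorted = [-15, -6, -5, 11, 15, 16, 18, 24, 27, 30, 31]
New median = 16
Delta = 16 - 17 = -1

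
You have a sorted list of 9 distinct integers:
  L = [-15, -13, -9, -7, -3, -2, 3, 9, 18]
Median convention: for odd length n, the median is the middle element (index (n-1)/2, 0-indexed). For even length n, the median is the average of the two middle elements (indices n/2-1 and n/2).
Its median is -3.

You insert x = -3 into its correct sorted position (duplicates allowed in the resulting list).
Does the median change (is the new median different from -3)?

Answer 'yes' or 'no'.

Old median = -3
Insert x = -3
New median = -3
Changed? no

Answer: no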